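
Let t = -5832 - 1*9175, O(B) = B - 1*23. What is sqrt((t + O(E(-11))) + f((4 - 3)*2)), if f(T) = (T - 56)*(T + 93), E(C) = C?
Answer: I*sqrt(20171) ≈ 142.02*I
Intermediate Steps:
O(B) = -23 + B (O(B) = B - 23 = -23 + B)
t = -15007 (t = -5832 - 9175 = -15007)
f(T) = (-56 + T)*(93 + T)
sqrt((t + O(E(-11))) + f((4 - 3)*2)) = sqrt((-15007 + (-23 - 11)) + (-5208 + ((4 - 3)*2)**2 + 37*((4 - 3)*2))) = sqrt((-15007 - 34) + (-5208 + (1*2)**2 + 37*(1*2))) = sqrt(-15041 + (-5208 + 2**2 + 37*2)) = sqrt(-15041 + (-5208 + 4 + 74)) = sqrt(-15041 - 5130) = sqrt(-20171) = I*sqrt(20171)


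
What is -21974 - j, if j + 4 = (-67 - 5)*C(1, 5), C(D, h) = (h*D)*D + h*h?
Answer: -19810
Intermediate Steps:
C(D, h) = h² + h*D² (C(D, h) = (D*h)*D + h² = h*D² + h² = h² + h*D²)
j = -2164 (j = -4 + (-67 - 5)*(5*(5 + 1²)) = -4 - 360*(5 + 1) = -4 - 360*6 = -4 - 72*30 = -4 - 2160 = -2164)
-21974 - j = -21974 - 1*(-2164) = -21974 + 2164 = -19810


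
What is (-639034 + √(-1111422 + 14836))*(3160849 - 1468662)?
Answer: -1081365027358 + 1692187*I*√1096586 ≈ -1.0814e+12 + 1.772e+9*I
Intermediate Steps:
(-639034 + √(-1111422 + 14836))*(3160849 - 1468662) = (-639034 + √(-1096586))*1692187 = (-639034 + I*√1096586)*1692187 = -1081365027358 + 1692187*I*√1096586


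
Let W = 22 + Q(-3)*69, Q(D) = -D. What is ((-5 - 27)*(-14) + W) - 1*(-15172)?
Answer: 15849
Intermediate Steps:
W = 229 (W = 22 - 1*(-3)*69 = 22 + 3*69 = 22 + 207 = 229)
((-5 - 27)*(-14) + W) - 1*(-15172) = ((-5 - 27)*(-14) + 229) - 1*(-15172) = (-32*(-14) + 229) + 15172 = (448 + 229) + 15172 = 677 + 15172 = 15849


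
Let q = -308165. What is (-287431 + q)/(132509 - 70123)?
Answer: -297798/31193 ≈ -9.5470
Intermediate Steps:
(-287431 + q)/(132509 - 70123) = (-287431 - 308165)/(132509 - 70123) = -595596/62386 = -595596*1/62386 = -297798/31193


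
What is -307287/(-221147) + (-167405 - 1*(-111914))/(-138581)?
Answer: 54855807924/30646772407 ≈ 1.7899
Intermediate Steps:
-307287/(-221147) + (-167405 - 1*(-111914))/(-138581) = -307287*(-1/221147) + (-167405 + 111914)*(-1/138581) = 307287/221147 - 55491*(-1/138581) = 307287/221147 + 55491/138581 = 54855807924/30646772407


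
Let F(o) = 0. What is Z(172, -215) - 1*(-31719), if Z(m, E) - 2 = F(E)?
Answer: 31721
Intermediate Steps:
Z(m, E) = 2 (Z(m, E) = 2 + 0 = 2)
Z(172, -215) - 1*(-31719) = 2 - 1*(-31719) = 2 + 31719 = 31721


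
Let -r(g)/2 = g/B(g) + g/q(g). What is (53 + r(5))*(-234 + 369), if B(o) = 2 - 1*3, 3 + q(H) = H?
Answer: 7830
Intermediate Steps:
q(H) = -3 + H
B(o) = -1 (B(o) = 2 - 3 = -1)
r(g) = 2*g - 2*g/(-3 + g) (r(g) = -2*(g/(-1) + g/(-3 + g)) = -2*(g*(-1) + g/(-3 + g)) = -2*(-g + g/(-3 + g)) = 2*g - 2*g/(-3 + g))
(53 + r(5))*(-234 + 369) = (53 + 2*5*(-4 + 5)/(-3 + 5))*(-234 + 369) = (53 + 2*5*1/2)*135 = (53 + 2*5*(1/2)*1)*135 = (53 + 5)*135 = 58*135 = 7830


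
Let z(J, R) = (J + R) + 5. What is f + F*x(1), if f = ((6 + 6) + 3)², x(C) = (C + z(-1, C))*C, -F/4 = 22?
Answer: -303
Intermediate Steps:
F = -88 (F = -4*22 = -88)
z(J, R) = 5 + J + R
x(C) = C*(4 + 2*C) (x(C) = (C + (5 - 1 + C))*C = (C + (4 + C))*C = (4 + 2*C)*C = C*(4 + 2*C))
f = 225 (f = (12 + 3)² = 15² = 225)
f + F*x(1) = 225 - 176*(2 + 1) = 225 - 176*3 = 225 - 88*6 = 225 - 528 = -303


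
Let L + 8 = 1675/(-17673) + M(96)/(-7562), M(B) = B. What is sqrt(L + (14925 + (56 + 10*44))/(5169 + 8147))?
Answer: I*sqrt(1375524387290725166054535)/444898299354 ≈ 2.6362*I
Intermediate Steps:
L = -541754383/66821613 (L = -8 + (1675/(-17673) + 96/(-7562)) = -8 + (1675*(-1/17673) + 96*(-1/7562)) = -8 + (-1675/17673 - 48/3781) = -8 - 7181479/66821613 = -541754383/66821613 ≈ -8.1075)
sqrt(L + (14925 + (56 + 10*44))/(5169 + 8147)) = sqrt(-541754383/66821613 + (14925 + (56 + 10*44))/(5169 + 8147)) = sqrt(-541754383/66821613 + (14925 + (56 + 440))/13316) = sqrt(-541754383/66821613 + (14925 + 496)*(1/13316)) = sqrt(-541754383/66821613 + 15421*(1/13316)) = sqrt(-541754383/66821613 + 15421/13316) = sqrt(-6183545269955/889796598708) = I*sqrt(1375524387290725166054535)/444898299354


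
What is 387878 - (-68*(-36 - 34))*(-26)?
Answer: 511638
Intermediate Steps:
387878 - (-68*(-36 - 34))*(-26) = 387878 - (-68*(-70))*(-26) = 387878 - 4760*(-26) = 387878 - 1*(-123760) = 387878 + 123760 = 511638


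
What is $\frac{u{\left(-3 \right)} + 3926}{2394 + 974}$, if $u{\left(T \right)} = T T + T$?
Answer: $\frac{983}{842} \approx 1.1675$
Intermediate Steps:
$u{\left(T \right)} = T + T^{2}$ ($u{\left(T \right)} = T^{2} + T = T + T^{2}$)
$\frac{u{\left(-3 \right)} + 3926}{2394 + 974} = \frac{- 3 \left(1 - 3\right) + 3926}{2394 + 974} = \frac{\left(-3\right) \left(-2\right) + 3926}{3368} = \left(6 + 3926\right) \frac{1}{3368} = 3932 \cdot \frac{1}{3368} = \frac{983}{842}$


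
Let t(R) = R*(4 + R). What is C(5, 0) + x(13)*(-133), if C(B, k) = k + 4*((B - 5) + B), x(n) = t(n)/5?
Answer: -29293/5 ≈ -5858.6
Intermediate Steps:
x(n) = n*(4 + n)/5 (x(n) = (n*(4 + n))/5 = (n*(4 + n))*(1/5) = n*(4 + n)/5)
C(B, k) = -20 + k + 8*B (C(B, k) = k + 4*((-5 + B) + B) = k + 4*(-5 + 2*B) = k + (-20 + 8*B) = -20 + k + 8*B)
C(5, 0) + x(13)*(-133) = (-20 + 0 + 8*5) + ((1/5)*13*(4 + 13))*(-133) = (-20 + 0 + 40) + ((1/5)*13*17)*(-133) = 20 + (221/5)*(-133) = 20 - 29393/5 = -29293/5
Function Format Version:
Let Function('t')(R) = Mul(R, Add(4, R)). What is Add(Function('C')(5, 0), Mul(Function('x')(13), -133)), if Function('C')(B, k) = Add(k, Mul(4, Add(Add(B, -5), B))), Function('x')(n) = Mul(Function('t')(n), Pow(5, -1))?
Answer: Rational(-29293, 5) ≈ -5858.6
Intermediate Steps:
Function('x')(n) = Mul(Rational(1, 5), n, Add(4, n)) (Function('x')(n) = Mul(Mul(n, Add(4, n)), Pow(5, -1)) = Mul(Mul(n, Add(4, n)), Rational(1, 5)) = Mul(Rational(1, 5), n, Add(4, n)))
Function('C')(B, k) = Add(-20, k, Mul(8, B)) (Function('C')(B, k) = Add(k, Mul(4, Add(Add(-5, B), B))) = Add(k, Mul(4, Add(-5, Mul(2, B)))) = Add(k, Add(-20, Mul(8, B))) = Add(-20, k, Mul(8, B)))
Add(Function('C')(5, 0), Mul(Function('x')(13), -133)) = Add(Add(-20, 0, Mul(8, 5)), Mul(Mul(Rational(1, 5), 13, Add(4, 13)), -133)) = Add(Add(-20, 0, 40), Mul(Mul(Rational(1, 5), 13, 17), -133)) = Add(20, Mul(Rational(221, 5), -133)) = Add(20, Rational(-29393, 5)) = Rational(-29293, 5)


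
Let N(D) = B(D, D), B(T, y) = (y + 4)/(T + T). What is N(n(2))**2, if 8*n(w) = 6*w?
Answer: 121/36 ≈ 3.3611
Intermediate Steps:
n(w) = 3*w/4 (n(w) = (6*w)/8 = 3*w/4)
B(T, y) = (4 + y)/(2*T) (B(T, y) = (4 + y)/((2*T)) = (4 + y)*(1/(2*T)) = (4 + y)/(2*T))
N(D) = (4 + D)/(2*D)
N(n(2))**2 = ((4 + (3/4)*2)/(2*(((3/4)*2))))**2 = ((4 + 3/2)/(2*(3/2)))**2 = ((1/2)*(2/3)*(11/2))**2 = (11/6)**2 = 121/36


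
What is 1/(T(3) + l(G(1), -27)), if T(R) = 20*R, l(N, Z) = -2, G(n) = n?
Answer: 1/58 ≈ 0.017241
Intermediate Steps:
1/(T(3) + l(G(1), -27)) = 1/(20*3 - 2) = 1/(60 - 2) = 1/58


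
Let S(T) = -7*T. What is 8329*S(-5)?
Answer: 291515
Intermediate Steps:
8329*S(-5) = 8329*(-7*(-5)) = 8329*35 = 291515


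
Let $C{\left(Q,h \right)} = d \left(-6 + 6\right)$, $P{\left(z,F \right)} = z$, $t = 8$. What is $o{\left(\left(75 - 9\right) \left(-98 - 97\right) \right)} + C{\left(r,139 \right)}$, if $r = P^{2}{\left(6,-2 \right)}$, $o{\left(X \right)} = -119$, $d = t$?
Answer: $-119$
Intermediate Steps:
$d = 8$
$r = 36$ ($r = 6^{2} = 36$)
$C{\left(Q,h \right)} = 0$ ($C{\left(Q,h \right)} = 8 \left(-6 + 6\right) = 8 \cdot 0 = 0$)
$o{\left(\left(75 - 9\right) \left(-98 - 97\right) \right)} + C{\left(r,139 \right)} = -119 + 0 = -119$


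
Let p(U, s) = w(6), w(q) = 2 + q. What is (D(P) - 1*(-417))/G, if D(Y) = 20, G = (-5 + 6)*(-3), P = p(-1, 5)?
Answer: -437/3 ≈ -145.67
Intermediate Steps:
p(U, s) = 8 (p(U, s) = 2 + 6 = 8)
P = 8
G = -3 (G = 1*(-3) = -3)
(D(P) - 1*(-417))/G = (20 - 1*(-417))/(-3) = (20 + 417)*(-⅓) = 437*(-⅓) = -437/3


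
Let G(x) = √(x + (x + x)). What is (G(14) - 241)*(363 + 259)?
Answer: -149902 + 622*√42 ≈ -1.4587e+5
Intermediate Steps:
G(x) = √3*√x (G(x) = √(x + 2*x) = √(3*x) = √3*√x)
(G(14) - 241)*(363 + 259) = (√3*√14 - 241)*(363 + 259) = (√42 - 241)*622 = (-241 + √42)*622 = -149902 + 622*√42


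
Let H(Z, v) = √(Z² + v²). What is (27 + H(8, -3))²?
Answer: (27 + √73)² ≈ 1263.4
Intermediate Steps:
(27 + H(8, -3))² = (27 + √(8² + (-3)²))² = (27 + √(64 + 9))² = (27 + √73)²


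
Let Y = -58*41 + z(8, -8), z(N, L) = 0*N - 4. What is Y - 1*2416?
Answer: -4798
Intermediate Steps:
z(N, L) = -4 (z(N, L) = 0 - 4 = -4)
Y = -2382 (Y = -58*41 - 4 = -2378 - 4 = -2382)
Y - 1*2416 = -2382 - 1*2416 = -2382 - 2416 = -4798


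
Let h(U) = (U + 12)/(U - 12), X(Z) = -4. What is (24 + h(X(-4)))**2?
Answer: 2209/4 ≈ 552.25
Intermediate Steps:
h(U) = (12 + U)/(-12 + U)
(24 + h(X(-4)))**2 = (24 + (12 - 4)/(-12 - 4))**2 = (24 + 8/(-16))**2 = (24 - 1/16*8)**2 = (24 - 1/2)**2 = (47/2)**2 = 2209/4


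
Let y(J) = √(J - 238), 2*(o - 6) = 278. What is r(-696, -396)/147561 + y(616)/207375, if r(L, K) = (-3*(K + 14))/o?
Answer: 382/7132115 + √42/69125 ≈ 0.00014731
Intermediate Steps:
o = 145 (o = 6 + (½)*278 = 6 + 139 = 145)
r(L, K) = -42/145 - 3*K/145 (r(L, K) = -3*(K + 14)/145 = -3*(14 + K)*(1/145) = (-42 - 3*K)*(1/145) = -42/145 - 3*K/145)
y(J) = √(-238 + J)
r(-696, -396)/147561 + y(616)/207375 = (-42/145 - 3/145*(-396))/147561 + √(-238 + 616)/207375 = (-42/145 + 1188/145)*(1/147561) + √378*(1/207375) = (1146/145)*(1/147561) + (3*√42)*(1/207375) = 382/7132115 + √42/69125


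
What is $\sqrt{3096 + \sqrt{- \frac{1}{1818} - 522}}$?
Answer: $\frac{\sqrt{1136962656 + 606 i \sqrt{191697394}}}{606} \approx 55.642 + 0.20531 i$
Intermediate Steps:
$\sqrt{3096 + \sqrt{- \frac{1}{1818} - 522}} = \sqrt{3096 + \sqrt{- \frac{948997}{1818}}} = \sqrt{3096 + \frac{i \sqrt{191697394}}{606}}$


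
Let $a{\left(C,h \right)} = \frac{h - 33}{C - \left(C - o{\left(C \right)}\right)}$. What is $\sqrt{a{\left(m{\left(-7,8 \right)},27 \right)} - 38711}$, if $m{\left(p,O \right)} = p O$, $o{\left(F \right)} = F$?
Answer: $\frac{i \sqrt{7587335}}{14} \approx 196.75 i$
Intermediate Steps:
$m{\left(p,O \right)} = O p$
$a{\left(C,h \right)} = \frac{-33 + h}{C}$ ($a{\left(C,h \right)} = \frac{h - 33}{C + \left(C - C\right)} = \frac{-33 + h}{C + 0} = \frac{-33 + h}{C}$)
$\sqrt{a{\left(m{\left(-7,8 \right)},27 \right)} - 38711} = \sqrt{\frac{-33 + 27}{8 \left(-7\right)} - 38711} = \sqrt{\frac{1}{-56} \left(-6\right) - 38711} = \sqrt{\left(- \frac{1}{56}\right) \left(-6\right) - 38711} = \sqrt{\frac{3}{28} - 38711} = \sqrt{- \frac{1083905}{28}} = \frac{i \sqrt{7587335}}{14}$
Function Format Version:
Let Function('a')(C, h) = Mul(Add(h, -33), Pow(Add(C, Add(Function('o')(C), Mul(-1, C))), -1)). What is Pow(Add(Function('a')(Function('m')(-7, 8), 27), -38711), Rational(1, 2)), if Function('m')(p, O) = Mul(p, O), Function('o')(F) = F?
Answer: Mul(Rational(1, 14), I, Pow(7587335, Rational(1, 2))) ≈ Mul(196.75, I)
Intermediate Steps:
Function('m')(p, O) = Mul(O, p)
Function('a')(C, h) = Mul(Pow(C, -1), Add(-33, h)) (Function('a')(C, h) = Mul(Add(h, -33), Pow(Add(C, Add(C, Mul(-1, C))), -1)) = Mul(Add(-33, h), Pow(Add(C, 0), -1)) = Mul(Add(-33, h), Pow(C, -1)) = Mul(Pow(C, -1), Add(-33, h)))
Pow(Add(Function('a')(Function('m')(-7, 8), 27), -38711), Rational(1, 2)) = Pow(Add(Mul(Pow(Mul(8, -7), -1), Add(-33, 27)), -38711), Rational(1, 2)) = Pow(Add(Mul(Pow(-56, -1), -6), -38711), Rational(1, 2)) = Pow(Add(Mul(Rational(-1, 56), -6), -38711), Rational(1, 2)) = Pow(Add(Rational(3, 28), -38711), Rational(1, 2)) = Pow(Rational(-1083905, 28), Rational(1, 2)) = Mul(Rational(1, 14), I, Pow(7587335, Rational(1, 2)))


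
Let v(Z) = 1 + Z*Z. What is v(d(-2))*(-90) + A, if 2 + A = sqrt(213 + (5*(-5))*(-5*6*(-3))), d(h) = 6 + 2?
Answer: -5852 + I*sqrt(2037) ≈ -5852.0 + 45.133*I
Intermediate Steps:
d(h) = 8
v(Z) = 1 + Z**2
A = -2 + I*sqrt(2037) (A = -2 + sqrt(213 + (5*(-5))*(-5*6*(-3))) = -2 + sqrt(213 - (-750)*(-3)) = -2 + sqrt(213 - 25*90) = -2 + sqrt(213 - 2250) = -2 + sqrt(-2037) = -2 + I*sqrt(2037) ≈ -2.0 + 45.133*I)
v(d(-2))*(-90) + A = (1 + 8**2)*(-90) + (-2 + I*sqrt(2037)) = (1 + 64)*(-90) + (-2 + I*sqrt(2037)) = 65*(-90) + (-2 + I*sqrt(2037)) = -5850 + (-2 + I*sqrt(2037)) = -5852 + I*sqrt(2037)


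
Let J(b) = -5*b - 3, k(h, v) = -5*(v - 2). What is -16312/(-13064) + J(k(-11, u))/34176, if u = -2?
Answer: 69516665/55809408 ≈ 1.2456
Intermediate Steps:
k(h, v) = 10 - 5*v (k(h, v) = -5*(-2 + v) = 10 - 5*v)
J(b) = -3 - 5*b
-16312/(-13064) + J(k(-11, u))/34176 = -16312/(-13064) + (-3 - 5*(10 - 5*(-2)))/34176 = -16312*(-1/13064) + (-3 - 5*(10 + 10))*(1/34176) = 2039/1633 + (-3 - 5*20)*(1/34176) = 2039/1633 + (-3 - 100)*(1/34176) = 2039/1633 - 103*1/34176 = 2039/1633 - 103/34176 = 69516665/55809408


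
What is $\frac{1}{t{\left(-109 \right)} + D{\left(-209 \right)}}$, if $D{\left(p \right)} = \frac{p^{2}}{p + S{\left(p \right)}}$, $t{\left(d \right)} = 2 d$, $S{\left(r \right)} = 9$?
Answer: $- \frac{200}{87281} \approx -0.0022914$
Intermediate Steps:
$D{\left(p \right)} = \frac{p^{2}}{9 + p}$ ($D{\left(p \right)} = \frac{p^{2}}{p + 9} = \frac{p^{2}}{9 + p}$)
$\frac{1}{t{\left(-109 \right)} + D{\left(-209 \right)}} = \frac{1}{2 \left(-109\right) + \frac{\left(-209\right)^{2}}{9 - 209}} = \frac{1}{-218 + \frac{43681}{-200}} = \frac{1}{-218 + 43681 \left(- \frac{1}{200}\right)} = \frac{1}{-218 - \frac{43681}{200}} = \frac{1}{- \frac{87281}{200}} = - \frac{200}{87281}$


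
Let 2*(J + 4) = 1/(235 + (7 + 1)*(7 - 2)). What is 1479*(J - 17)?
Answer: -17080971/550 ≈ -31056.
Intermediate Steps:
J = -2199/550 (J = -4 + 1/(2*(235 + (7 + 1)*(7 - 2))) = -4 + 1/(2*(235 + 8*5)) = -4 + 1/(2*(235 + 40)) = -4 + (1/2)/275 = -4 + (1/2)*(1/275) = -4 + 1/550 = -2199/550 ≈ -3.9982)
1479*(J - 17) = 1479*(-2199/550 - 17) = 1479*(-11549/550) = -17080971/550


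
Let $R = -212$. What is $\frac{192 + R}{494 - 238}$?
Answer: $- \frac{5}{64} \approx -0.078125$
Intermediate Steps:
$\frac{192 + R}{494 - 238} = \frac{192 - 212}{494 - 238} = - \frac{20}{256} = \left(-20\right) \frac{1}{256} = - \frac{5}{64}$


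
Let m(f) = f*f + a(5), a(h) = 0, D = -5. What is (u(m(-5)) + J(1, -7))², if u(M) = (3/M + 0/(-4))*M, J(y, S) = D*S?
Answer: 1444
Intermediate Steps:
J(y, S) = -5*S
m(f) = f² (m(f) = f*f + 0 = f² + 0 = f²)
u(M) = 3 (u(M) = (3/M + 0*(-¼))*M = (3/M + 0)*M = (3/M)*M = 3)
(u(m(-5)) + J(1, -7))² = (3 - 5*(-7))² = (3 + 35)² = 38² = 1444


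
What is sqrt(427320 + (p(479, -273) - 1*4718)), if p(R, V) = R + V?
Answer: 2*sqrt(105702) ≈ 650.24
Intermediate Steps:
sqrt(427320 + (p(479, -273) - 1*4718)) = sqrt(427320 + ((479 - 273) - 1*4718)) = sqrt(427320 + (206 - 4718)) = sqrt(427320 - 4512) = sqrt(422808) = 2*sqrt(105702)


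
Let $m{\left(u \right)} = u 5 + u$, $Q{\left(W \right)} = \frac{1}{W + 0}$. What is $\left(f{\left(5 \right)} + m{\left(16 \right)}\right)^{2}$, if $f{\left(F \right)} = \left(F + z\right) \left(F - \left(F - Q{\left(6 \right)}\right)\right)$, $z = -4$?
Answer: $\frac{332929}{36} \approx 9248.0$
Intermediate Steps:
$Q{\left(W \right)} = \frac{1}{W}$
$f{\left(F \right)} = - \frac{2}{3} + \frac{F}{6}$ ($f{\left(F \right)} = \left(F - 4\right) \left(F - \left(- \frac{1}{6} + F\right)\right) = \left(-4 + F\right) \left(F - \left(- \frac{1}{6} + F\right)\right) = \left(-4 + F\right) \frac{1}{6} = - \frac{2}{3} + \frac{F}{6}$)
$m{\left(u \right)} = 6 u$ ($m{\left(u \right)} = 5 u + u = 6 u$)
$\left(f{\left(5 \right)} + m{\left(16 \right)}\right)^{2} = \left(\left(- \frac{2}{3} + \frac{1}{6} \cdot 5\right) + 6 \cdot 16\right)^{2} = \left(\left(- \frac{2}{3} + \frac{5}{6}\right) + 96\right)^{2} = \left(\frac{1}{6} + 96\right)^{2} = \left(\frac{577}{6}\right)^{2} = \frac{332929}{36}$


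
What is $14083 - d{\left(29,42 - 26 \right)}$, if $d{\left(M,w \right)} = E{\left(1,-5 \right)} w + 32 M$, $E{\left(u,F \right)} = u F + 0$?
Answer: $13235$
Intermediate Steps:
$E{\left(u,F \right)} = F u$ ($E{\left(u,F \right)} = F u + 0 = F u$)
$d{\left(M,w \right)} = - 5 w + 32 M$ ($d{\left(M,w \right)} = \left(-5\right) 1 w + 32 M = - 5 w + 32 M$)
$14083 - d{\left(29,42 - 26 \right)} = 14083 - \left(- 5 \left(42 - 26\right) + 32 \cdot 29\right) = 14083 - \left(- 5 \left(42 - 26\right) + 928\right) = 14083 - \left(\left(-5\right) 16 + 928\right) = 14083 - \left(-80 + 928\right) = 14083 - 848 = 13235$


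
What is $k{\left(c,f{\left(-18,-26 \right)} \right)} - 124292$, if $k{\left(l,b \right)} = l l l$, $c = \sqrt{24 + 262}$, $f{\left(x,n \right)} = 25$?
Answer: $-124292 + 286 \sqrt{286} \approx -1.1946 \cdot 10^{5}$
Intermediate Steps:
$c = \sqrt{286} \approx 16.912$
$k{\left(l,b \right)} = l^{3}$ ($k{\left(l,b \right)} = l^{2} l = l^{3}$)
$k{\left(c,f{\left(-18,-26 \right)} \right)} - 124292 = \left(\sqrt{286}\right)^{3} - 124292 = 286 \sqrt{286} - 124292 = -124292 + 286 \sqrt{286}$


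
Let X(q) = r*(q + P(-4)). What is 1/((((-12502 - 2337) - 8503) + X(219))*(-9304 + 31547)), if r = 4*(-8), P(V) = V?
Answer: -1/672227946 ≈ -1.4876e-9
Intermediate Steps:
r = -32
X(q) = 128 - 32*q (X(q) = -32*(q - 4) = -32*(-4 + q) = 128 - 32*q)
1/((((-12502 - 2337) - 8503) + X(219))*(-9304 + 31547)) = 1/((((-12502 - 2337) - 8503) + (128 - 32*219))*(-9304 + 31547)) = 1/(((-14839 - 8503) + (128 - 7008))*22243) = 1/((-23342 - 6880)*22243) = 1/(-30222*22243) = 1/(-672227946) = -1/672227946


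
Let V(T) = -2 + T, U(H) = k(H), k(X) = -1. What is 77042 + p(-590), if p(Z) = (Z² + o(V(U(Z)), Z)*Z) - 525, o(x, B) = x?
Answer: 426387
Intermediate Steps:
U(H) = -1
p(Z) = -525 + Z² - 3*Z (p(Z) = (Z² + (-2 - 1)*Z) - 525 = (Z² - 3*Z) - 525 = -525 + Z² - 3*Z)
77042 + p(-590) = 77042 + (-525 + (-590)² - 3*(-590)) = 77042 + (-525 + 348100 + 1770) = 77042 + 349345 = 426387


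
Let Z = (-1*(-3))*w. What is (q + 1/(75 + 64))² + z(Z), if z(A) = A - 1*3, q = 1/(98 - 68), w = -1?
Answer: -104304839/17388900 ≈ -5.9984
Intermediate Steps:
q = 1/30 ≈ 0.033333
Z = -3 (Z = -1*(-3)*(-1) = 3*(-1) = -3)
z(A) = -3 + A (z(A) = A - 3 = -3 + A)
(q + 1/(75 + 64))² + z(Z) = (1/30 + 1/(75 + 64))² + (-3 - 3) = (1/30 + 1/139)² - 6 = (169/4170)² - 6 = 28561/17388900 - 6 = -104304839/17388900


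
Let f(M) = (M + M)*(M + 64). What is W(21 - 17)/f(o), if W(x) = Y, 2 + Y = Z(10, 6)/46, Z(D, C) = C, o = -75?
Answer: -43/37950 ≈ -0.0011331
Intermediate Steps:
Y = -43/23 (Y = -2 + 6/46 = -2 + 6*(1/46) = -2 + 3/23 = -43/23 ≈ -1.8696)
f(M) = 2*M*(64 + M) (f(M) = (2*M)*(64 + M) = 2*M*(64 + M))
W(x) = -43/23
W(21 - 17)/f(o) = -43*(-1/(150*(64 - 75)))/23 = -43/(23*(2*(-75)*(-11))) = -43/23/1650 = -43/23*1/1650 = -43/37950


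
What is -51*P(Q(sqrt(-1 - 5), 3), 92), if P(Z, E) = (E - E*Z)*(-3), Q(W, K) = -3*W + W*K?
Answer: 14076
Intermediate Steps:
Q(W, K) = -3*W + K*W
P(Z, E) = -3*E + 3*E*Z (P(Z, E) = (E - E*Z)*(-3) = -3*E + 3*E*Z)
-51*P(Q(sqrt(-1 - 5), 3), 92) = -153*92*(-1 + sqrt(-1 - 5)*(-3 + 3)) = -153*92*(-1 + sqrt(-6)*0) = -153*92*(-1 + (I*sqrt(6))*0) = -153*92*(-1 + 0) = -153*92*(-1) = -51*(-276) = 14076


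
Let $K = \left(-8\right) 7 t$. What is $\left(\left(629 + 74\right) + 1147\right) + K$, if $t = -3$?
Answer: $2018$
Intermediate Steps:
$K = 168$ ($K = \left(-8\right) 7 \left(-3\right) = \left(-56\right) \left(-3\right) = 168$)
$\left(\left(629 + 74\right) + 1147\right) + K = \left(\left(629 + 74\right) + 1147\right) + 168 = \left(703 + 1147\right) + 168 = 1850 + 168 = 2018$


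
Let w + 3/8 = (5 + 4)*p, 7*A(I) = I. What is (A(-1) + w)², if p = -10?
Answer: 25694761/3136 ≈ 8193.5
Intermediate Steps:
A(I) = I/7
w = -723/8 (w = -3/8 + (5 + 4)*(-10) = -3/8 + 9*(-10) = -3/8 - 90 = -723/8 ≈ -90.375)
(A(-1) + w)² = ((⅐)*(-1) - 723/8)² = (-⅐ - 723/8)² = (-5069/56)² = 25694761/3136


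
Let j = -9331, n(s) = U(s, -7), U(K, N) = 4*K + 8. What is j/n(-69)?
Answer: 9331/268 ≈ 34.817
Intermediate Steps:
U(K, N) = 8 + 4*K
n(s) = 8 + 4*s
j/n(-69) = -9331/(8 + 4*(-69)) = -9331/(8 - 276) = -9331/(-268) = -9331*(-1/268) = 9331/268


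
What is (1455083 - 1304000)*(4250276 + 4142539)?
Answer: 1268011668645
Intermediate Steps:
(1455083 - 1304000)*(4250276 + 4142539) = 151083*8392815 = 1268011668645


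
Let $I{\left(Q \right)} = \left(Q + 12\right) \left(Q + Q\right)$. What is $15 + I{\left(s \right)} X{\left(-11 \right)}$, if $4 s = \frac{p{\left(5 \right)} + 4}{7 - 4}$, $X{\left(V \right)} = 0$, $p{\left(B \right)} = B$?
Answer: $15$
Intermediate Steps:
$s = \frac{3}{4}$ ($s = \frac{\left(5 + 4\right) \frac{1}{7 - 4}}{4} = \frac{9 \cdot \frac{1}{3}}{4} = \frac{1}{4} \cdot 3 = \frac{3}{4} \approx 0.75$)
$I{\left(Q \right)} = 2 Q \left(12 + Q\right)$ ($I{\left(Q \right)} = \left(12 + Q\right) 2 Q = 2 Q \left(12 + Q\right)$)
$15 + I{\left(s \right)} X{\left(-11 \right)} = 15 + 2 \cdot \frac{3}{4} \left(12 + \frac{3}{4}\right) 0 = 15 + 2 \cdot \frac{3}{4} \cdot \frac{51}{4} \cdot 0 = 15 + \frac{153}{8} \cdot 0 = 15 + 0 = 15$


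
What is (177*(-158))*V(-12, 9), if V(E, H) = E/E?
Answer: -27966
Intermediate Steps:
V(E, H) = 1
(177*(-158))*V(-12, 9) = (177*(-158))*1 = -27966*1 = -27966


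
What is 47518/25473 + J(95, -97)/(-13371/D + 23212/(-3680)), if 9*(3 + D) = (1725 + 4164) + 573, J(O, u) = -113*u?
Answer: -36576470153506/83808538989 ≈ -436.43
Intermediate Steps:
D = 715 (D = -3 + ((1725 + 4164) + 573)/9 = -3 + (5889 + 573)/9 = -3 + (⅑)*6462 = -3 + 718 = 715)
47518/25473 + J(95, -97)/(-13371/D + 23212/(-3680)) = 47518/25473 + (-113*(-97))/(-13371/715 + 23212/(-3680)) = 47518*(1/25473) + 10961/(-13371*1/715 + 23212*(-1/3680)) = 47518/25473 + 10961/(-13371/715 - 5803/920) = 47518/25473 + 10961/(-3290093/131560) = 47518/25473 + 10961*(-131560/3290093) = 47518/25473 - 1442029160/3290093 = -36576470153506/83808538989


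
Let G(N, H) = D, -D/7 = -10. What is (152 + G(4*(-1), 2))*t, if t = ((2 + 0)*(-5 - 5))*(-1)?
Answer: 4440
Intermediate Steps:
D = 70 (D = -7*(-10) = 70)
G(N, H) = 70
t = 20 (t = (2*(-10))*(-1) = -20*(-1) = 20)
(152 + G(4*(-1), 2))*t = (152 + 70)*20 = 222*20 = 4440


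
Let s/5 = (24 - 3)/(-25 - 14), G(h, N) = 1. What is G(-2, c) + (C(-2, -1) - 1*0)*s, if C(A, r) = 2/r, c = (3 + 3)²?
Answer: 83/13 ≈ 6.3846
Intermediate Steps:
c = 36 (c = 6² = 36)
s = -35/13 (s = 5*((24 - 3)/(-25 - 14)) = 5*(21/(-39)) = 5*(21*(-1/39)) = 5*(-7/13) = -35/13 ≈ -2.6923)
G(-2, c) + (C(-2, -1) - 1*0)*s = 1 + (2/(-1) - 1*0)*(-35/13) = 1 + (2*(-1) + 0)*(-35/13) = 1 + (-2 + 0)*(-35/13) = 1 - 2*(-35/13) = 1 + 70/13 = 83/13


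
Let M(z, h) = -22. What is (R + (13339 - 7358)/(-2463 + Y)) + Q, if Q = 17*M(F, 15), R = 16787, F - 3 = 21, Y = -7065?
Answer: 156377083/9528 ≈ 16412.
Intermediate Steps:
F = 24 (F = 3 + 21 = 24)
Q = -374 (Q = 17*(-22) = -374)
(R + (13339 - 7358)/(-2463 + Y)) + Q = (16787 + (13339 - 7358)/(-2463 - 7065)) - 374 = (16787 + 5981/(-9528)) - 374 = (16787 + 5981*(-1/9528)) - 374 = (16787 - 5981/9528) - 374 = 159940555/9528 - 374 = 156377083/9528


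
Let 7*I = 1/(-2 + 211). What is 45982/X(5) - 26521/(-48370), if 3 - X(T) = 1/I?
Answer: -54635717/1765505 ≈ -30.946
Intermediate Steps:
I = 1/1463 (I = 1/(7*(-2 + 211)) = (⅐)/209 = (⅐)*(1/209) = 1/1463 ≈ 0.00068353)
X(T) = -1460 (X(T) = 3 - 1/1/1463 = 3 - 1*1463 = 3 - 1463 = -1460)
45982/X(5) - 26521/(-48370) = 45982/(-1460) - 26521/(-48370) = 45982*(-1/1460) - 26521*(-1/48370) = -22991/730 + 26521/48370 = -54635717/1765505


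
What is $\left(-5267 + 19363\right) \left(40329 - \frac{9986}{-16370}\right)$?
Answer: $\frac{4653059406368}{8185} \approx 5.6849 \cdot 10^{8}$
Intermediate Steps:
$\left(-5267 + 19363\right) \left(40329 - \frac{9986}{-16370}\right) = 14096 \left(40329 - - \frac{4993}{8185}\right) = 14096 \left(40329 + \frac{4993}{8185}\right) = 14096 \cdot \frac{330097858}{8185} = \frac{4653059406368}{8185}$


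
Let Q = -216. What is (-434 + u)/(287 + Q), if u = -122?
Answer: -556/71 ≈ -7.8310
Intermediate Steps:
(-434 + u)/(287 + Q) = (-434 - 122)/(287 - 216) = -556/71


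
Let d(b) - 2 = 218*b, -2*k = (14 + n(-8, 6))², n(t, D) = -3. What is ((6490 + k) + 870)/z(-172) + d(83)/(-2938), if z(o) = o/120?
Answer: -24775233/4859 ≈ -5098.8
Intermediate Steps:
k = -121/2 (k = -(14 - 3)²/2 = -½*11² = -½*121 = -121/2 ≈ -60.500)
z(o) = o/120 (z(o) = o*(1/120) = o/120)
d(b) = 2 + 218*b
((6490 + k) + 870)/z(-172) + d(83)/(-2938) = ((6490 - 121/2) + 870)/(((1/120)*(-172))) + (2 + 218*83)/(-2938) = (12859/2 + 870)/(-43/30) + (2 + 18094)*(-1/2938) = (14599/2)*(-30/43) + 18096*(-1/2938) = -218985/43 - 696/113 = -24775233/4859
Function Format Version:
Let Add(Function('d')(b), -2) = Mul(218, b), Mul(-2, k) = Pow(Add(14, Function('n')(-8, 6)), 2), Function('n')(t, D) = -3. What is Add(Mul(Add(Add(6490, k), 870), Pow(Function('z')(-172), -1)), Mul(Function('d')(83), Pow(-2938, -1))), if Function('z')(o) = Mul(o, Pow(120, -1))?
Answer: Rational(-24775233, 4859) ≈ -5098.8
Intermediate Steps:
k = Rational(-121, 2) (k = Mul(Rational(-1, 2), Pow(Add(14, -3), 2)) = Mul(Rational(-1, 2), Pow(11, 2)) = Mul(Rational(-1, 2), 121) = Rational(-121, 2) ≈ -60.500)
Function('z')(o) = Mul(Rational(1, 120), o) (Function('z')(o) = Mul(o, Rational(1, 120)) = Mul(Rational(1, 120), o))
Function('d')(b) = Add(2, Mul(218, b))
Add(Mul(Add(Add(6490, k), 870), Pow(Function('z')(-172), -1)), Mul(Function('d')(83), Pow(-2938, -1))) = Add(Mul(Add(Add(6490, Rational(-121, 2)), 870), Pow(Mul(Rational(1, 120), -172), -1)), Mul(Add(2, Mul(218, 83)), Pow(-2938, -1))) = Add(Mul(Add(Rational(12859, 2), 870), Pow(Rational(-43, 30), -1)), Mul(Add(2, 18094), Rational(-1, 2938))) = Add(Mul(Rational(14599, 2), Rational(-30, 43)), Mul(18096, Rational(-1, 2938))) = Add(Rational(-218985, 43), Rational(-696, 113)) = Rational(-24775233, 4859)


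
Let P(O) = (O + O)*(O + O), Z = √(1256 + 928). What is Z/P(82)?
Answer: √546/13448 ≈ 0.0017376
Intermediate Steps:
Z = 2*√546 (Z = √2184 = 2*√546 ≈ 46.733)
P(O) = 4*O² (P(O) = (2*O)*(2*O) = 4*O²)
Z/P(82) = (2*√546)/((4*82²)) = (2*√546)/((4*6724)) = (2*√546)/26896 = (2*√546)*(1/26896) = √546/13448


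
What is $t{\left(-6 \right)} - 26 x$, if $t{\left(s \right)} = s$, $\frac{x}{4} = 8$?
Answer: $-838$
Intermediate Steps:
$x = 32$ ($x = 4 \cdot 8 = 32$)
$t{\left(-6 \right)} - 26 x = -6 - 832 = -838$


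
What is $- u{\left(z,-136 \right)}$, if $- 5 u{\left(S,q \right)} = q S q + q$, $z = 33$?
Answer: $\frac{610232}{5} \approx 1.2205 \cdot 10^{5}$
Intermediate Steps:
$u{\left(S,q \right)} = - \frac{q}{5} - \frac{S q^{2}}{5}$ ($u{\left(S,q \right)} = - \frac{q S q + q}{5} = - \frac{S q q + q}{5} = - \frac{S q^{2} + q}{5} = - \frac{q + S q^{2}}{5} = - \frac{q}{5} - \frac{S q^{2}}{5}$)
$- u{\left(z,-136 \right)} = - \frac{\left(-1\right) \left(-136\right) \left(1 + 33 \left(-136\right)\right)}{5} = - \frac{\left(-1\right) \left(-136\right) \left(1 - 4488\right)}{5} = - \frac{\left(-1\right) \left(-136\right) \left(-4487\right)}{5} = \left(-1\right) \left(- \frac{610232}{5}\right) = \frac{610232}{5}$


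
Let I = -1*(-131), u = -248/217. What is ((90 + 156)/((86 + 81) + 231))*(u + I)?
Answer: 111807/1393 ≈ 80.263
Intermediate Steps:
u = -8/7 (u = -248*1/217 = -8/7 ≈ -1.1429)
I = 131
((90 + 156)/((86 + 81) + 231))*(u + I) = ((90 + 156)/((86 + 81) + 231))*(-8/7 + 131) = (246/(167 + 231))*(909/7) = (246/398)*(909/7) = (246*(1/398))*(909/7) = (123/199)*(909/7) = 111807/1393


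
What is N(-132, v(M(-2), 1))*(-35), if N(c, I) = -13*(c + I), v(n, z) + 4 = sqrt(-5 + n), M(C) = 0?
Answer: -61880 + 455*I*sqrt(5) ≈ -61880.0 + 1017.4*I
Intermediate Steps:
v(n, z) = -4 + sqrt(-5 + n)
N(c, I) = -13*I - 13*c (N(c, I) = -13*(I + c) = -13*I - 13*c)
N(-132, v(M(-2), 1))*(-35) = (-13*(-4 + sqrt(-5 + 0)) - 13*(-132))*(-35) = (-13*(-4 + sqrt(-5)) + 1716)*(-35) = (-13*(-4 + I*sqrt(5)) + 1716)*(-35) = ((52 - 13*I*sqrt(5)) + 1716)*(-35) = (1768 - 13*I*sqrt(5))*(-35) = -61880 + 455*I*sqrt(5)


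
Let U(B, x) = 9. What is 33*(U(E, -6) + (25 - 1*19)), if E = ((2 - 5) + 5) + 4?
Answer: 495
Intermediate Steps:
E = 6 (E = (-3 + 5) + 4 = 2 + 4 = 6)
33*(U(E, -6) + (25 - 1*19)) = 33*(9 + (25 - 1*19)) = 33*(9 + (25 - 19)) = 33*(9 + 6) = 33*15 = 495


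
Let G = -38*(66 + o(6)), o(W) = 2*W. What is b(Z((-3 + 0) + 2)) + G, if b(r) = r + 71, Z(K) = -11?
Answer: -2904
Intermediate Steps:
b(r) = 71 + r
G = -2964 (G = -38*(66 + 2*6) = -38*(66 + 12) = -38*78 = -2964)
b(Z((-3 + 0) + 2)) + G = (71 - 11) - 2964 = 60 - 2964 = -2904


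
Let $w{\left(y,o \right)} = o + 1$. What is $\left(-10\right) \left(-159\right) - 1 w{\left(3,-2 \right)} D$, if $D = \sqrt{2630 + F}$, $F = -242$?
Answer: $1590 + 2 \sqrt{597} \approx 1638.9$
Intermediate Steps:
$w{\left(y,o \right)} = 1 + o$
$D = 2 \sqrt{597}$ ($D = \sqrt{2630 - 242} = \sqrt{2388} = 2 \sqrt{597} \approx 48.867$)
$\left(-10\right) \left(-159\right) - 1 w{\left(3,-2 \right)} D = \left(-10\right) \left(-159\right) - 1 \left(1 - 2\right) 2 \sqrt{597} = 1590 - 1 \left(-1\right) 2 \sqrt{597} = 1590 - - 2 \sqrt{597} = 1590 + 2 \sqrt{597}$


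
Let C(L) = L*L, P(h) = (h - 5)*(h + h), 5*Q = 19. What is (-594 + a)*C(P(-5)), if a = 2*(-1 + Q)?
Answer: -5884000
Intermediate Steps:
Q = 19/5 (Q = (⅕)*19 = 19/5 ≈ 3.8000)
P(h) = 2*h*(-5 + h) (P(h) = (-5 + h)*(2*h) = 2*h*(-5 + h))
a = 28/5 (a = 2*(-1 + 19/5) = 2*(14/5) = 28/5 ≈ 5.6000)
C(L) = L²
(-594 + a)*C(P(-5)) = (-594 + 28/5)*(2*(-5)*(-5 - 5))² = -2942*(2*(-5)*(-10))²/5 = -2942/5*100² = -2942/5*10000 = -5884000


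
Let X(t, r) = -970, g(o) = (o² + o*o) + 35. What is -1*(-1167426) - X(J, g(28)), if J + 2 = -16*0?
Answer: 1168396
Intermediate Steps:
g(o) = 35 + 2*o² (g(o) = (o² + o²) + 35 = 2*o² + 35 = 35 + 2*o²)
J = -2 (J = -2 - 16*0 = -2 + 0 = -2)
-1*(-1167426) - X(J, g(28)) = -1*(-1167426) - 1*(-970) = 1167426 + 970 = 1168396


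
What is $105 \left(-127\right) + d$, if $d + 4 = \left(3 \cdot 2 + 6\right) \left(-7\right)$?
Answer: $-13423$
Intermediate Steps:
$d = -88$ ($d = -4 + \left(3 \cdot 2 + 6\right) \left(-7\right) = -4 + \left(6 + 6\right) \left(-7\right) = -4 + 12 \left(-7\right) = -4 - 84 = -88$)
$105 \left(-127\right) + d = 105 \left(-127\right) - 88 = -13335 - 88 = -13423$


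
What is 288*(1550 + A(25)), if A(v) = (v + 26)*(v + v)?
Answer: 1180800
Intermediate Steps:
A(v) = 2*v*(26 + v) (A(v) = (26 + v)*(2*v) = 2*v*(26 + v))
288*(1550 + A(25)) = 288*(1550 + 2*25*(26 + 25)) = 288*(1550 + 2*25*51) = 288*(1550 + 2550) = 288*4100 = 1180800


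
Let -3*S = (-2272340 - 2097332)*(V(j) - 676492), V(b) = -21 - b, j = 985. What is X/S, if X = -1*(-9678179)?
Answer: -29034537/2960444040656 ≈ -9.8075e-6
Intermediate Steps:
X = 9678179
S = -2960444040656/3 (S = -(-2272340 - 2097332)*((-21 - 1*985) - 676492)/3 = -(-4369672)*((-21 - 985) - 676492)/3 = -(-4369672)*(-1006 - 676492)/3 = -(-4369672)*(-677498)/3 = -1/3*2960444040656 = -2960444040656/3 ≈ -9.8681e+11)
X/S = 9678179/(-2960444040656/3) = 9678179*(-3/2960444040656) = -29034537/2960444040656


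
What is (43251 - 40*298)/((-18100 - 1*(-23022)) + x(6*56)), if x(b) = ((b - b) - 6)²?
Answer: 31331/4958 ≈ 6.3193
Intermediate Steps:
x(b) = 36 (x(b) = (0 - 6)² = (-6)² = 36)
(43251 - 40*298)/((-18100 - 1*(-23022)) + x(6*56)) = (43251 - 40*298)/((-18100 - 1*(-23022)) + 36) = (43251 - 11920)/((-18100 + 23022) + 36) = 31331/(4922 + 36) = 31331/4958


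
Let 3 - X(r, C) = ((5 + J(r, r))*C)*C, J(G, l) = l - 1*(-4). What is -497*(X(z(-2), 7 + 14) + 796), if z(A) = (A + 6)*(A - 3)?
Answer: -2808050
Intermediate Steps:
z(A) = (-3 + A)*(6 + A) (z(A) = (6 + A)*(-3 + A) = (-3 + A)*(6 + A))
J(G, l) = 4 + l (J(G, l) = l + 4 = 4 + l)
X(r, C) = 3 - C²*(9 + r) (X(r, C) = 3 - (5 + (4 + r))*C*C = 3 - (9 + r)*C*C = 3 - C*(9 + r)*C = 3 - C²*(9 + r))
-497*(X(z(-2), 7 + 14) + 796) = -497*((3 - 9*(7 + 14)² - (-18 + (-2)² + 3*(-2))*(7 + 14)²) + 796) = -497*((3 - 9*21² - 1*(-18 + 4 - 6)*21²) + 796) = -497*((3 - 9*441 - 1*(-20)*441) + 796) = -497*((3 - 3969 + 8820) + 796) = -497*(4854 + 796) = -497*5650 = -2808050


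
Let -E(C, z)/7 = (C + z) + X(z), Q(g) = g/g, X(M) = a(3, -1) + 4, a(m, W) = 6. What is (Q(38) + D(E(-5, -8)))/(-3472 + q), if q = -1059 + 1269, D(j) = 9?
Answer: -5/1631 ≈ -0.0030656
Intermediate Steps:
X(M) = 10 (X(M) = 6 + 4 = 10)
Q(g) = 1
E(C, z) = -70 - 7*C - 7*z (E(C, z) = -7*((C + z) + 10) = -7*(10 + C + z) = -70 - 7*C - 7*z)
q = 210
(Q(38) + D(E(-5, -8)))/(-3472 + q) = (1 + 9)/(-3472 + 210) = 10/(-3262) = 10*(-1/3262) = -5/1631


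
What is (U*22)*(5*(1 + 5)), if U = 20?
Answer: 13200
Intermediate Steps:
(U*22)*(5*(1 + 5)) = (20*22)*(5*(1 + 5)) = 440*(5*6) = 440*30 = 13200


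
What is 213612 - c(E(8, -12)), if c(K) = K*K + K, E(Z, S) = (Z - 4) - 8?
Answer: 213600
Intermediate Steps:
E(Z, S) = -12 + Z (E(Z, S) = (-4 + Z) - 8 = -12 + Z)
c(K) = K + K² (c(K) = K² + K = K + K²)
213612 - c(E(8, -12)) = 213612 - (-12 + 8)*(1 + (-12 + 8)) = 213612 - (-4)*(1 - 4) = 213612 - (-4)*(-3) = 213612 - 1*12 = 213612 - 12 = 213600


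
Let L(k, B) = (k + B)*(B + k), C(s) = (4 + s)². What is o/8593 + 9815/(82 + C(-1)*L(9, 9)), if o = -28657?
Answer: -1573391/25761814 ≈ -0.061075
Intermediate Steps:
L(k, B) = (B + k)² (L(k, B) = (B + k)*(B + k) = (B + k)²)
o/8593 + 9815/(82 + C(-1)*L(9, 9)) = -28657/8593 + 9815/(82 + (4 - 1)²*(9 + 9)²) = -28657*1/8593 + 9815/(82 + 3²*18²) = -28657/8593 + 9815/(82 + 9*324) = -28657/8593 + 9815/(82 + 2916) = -28657/8593 + 9815/2998 = -1573391/25761814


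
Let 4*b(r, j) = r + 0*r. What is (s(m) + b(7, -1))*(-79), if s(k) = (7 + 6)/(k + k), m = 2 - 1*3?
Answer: 1501/4 ≈ 375.25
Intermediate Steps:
b(r, j) = r/4 (b(r, j) = (r + 0*r)/4 = (r + 0)/4 = r/4)
m = -1 (m = 2 - 3 = -1)
s(k) = 13/(2*k) (s(k) = 13/((2*k)) = 13*(1/(2*k)) = 13/(2*k))
(s(m) + b(7, -1))*(-79) = ((13/2)/(-1) + (1/4)*7)*(-79) = ((13/2)*(-1) + 7/4)*(-79) = (-13/2 + 7/4)*(-79) = -19/4*(-79) = 1501/4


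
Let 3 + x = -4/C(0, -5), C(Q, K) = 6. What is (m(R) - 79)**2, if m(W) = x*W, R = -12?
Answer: 1225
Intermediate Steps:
x = -11/3 (x = -3 - 4/6 = -3 - 4*1/6 = -3 - 2/3 = -11/3 ≈ -3.6667)
m(W) = -11*W/3
(m(R) - 79)**2 = (-11/3*(-12) - 79)**2 = (44 - 79)**2 = (-35)**2 = 1225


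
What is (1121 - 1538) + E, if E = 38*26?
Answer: 571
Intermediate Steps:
E = 988
(1121 - 1538) + E = (1121 - 1538) + 988 = -417 + 988 = 571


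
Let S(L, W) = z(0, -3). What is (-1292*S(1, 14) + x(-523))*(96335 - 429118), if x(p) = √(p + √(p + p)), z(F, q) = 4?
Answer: 1719822544 - 332783*√(-523 + I*√1046) ≈ 1.7196e+9 - 7.6141e+6*I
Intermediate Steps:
S(L, W) = 4
x(p) = √(p + √2*√p) (x(p) = √(p + √(2*p)) = √(p + √2*√p))
(-1292*S(1, 14) + x(-523))*(96335 - 429118) = (-1292*4 + √(-523 + √2*√(-523)))*(96335 - 429118) = (-5168 + √(-523 + √2*(I*√523)))*(-332783) = (-5168 + √(-523 + I*√1046))*(-332783) = 1719822544 - 332783*√(-523 + I*√1046)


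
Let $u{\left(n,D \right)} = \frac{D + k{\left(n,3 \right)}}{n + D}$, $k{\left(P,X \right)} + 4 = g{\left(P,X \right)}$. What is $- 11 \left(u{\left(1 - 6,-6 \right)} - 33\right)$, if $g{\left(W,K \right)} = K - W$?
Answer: $361$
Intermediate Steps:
$k{\left(P,X \right)} = -4 + X - P$ ($k{\left(P,X \right)} = -4 - \left(P - X\right) = -4 + X - P$)
$u{\left(n,D \right)} = \frac{-1 + D - n}{D + n}$ ($u{\left(n,D \right)} = \frac{D - \left(1 + n\right)}{n + D} = \frac{D - \left(1 + n\right)}{D + n} = \frac{-1 + D - n}{D + n}$)
$- 11 \left(u{\left(1 - 6,-6 \right)} - 33\right) = - 11 \left(\frac{-1 - 6 - \left(1 - 6\right)}{-6 + \left(1 - 6\right)} - 33\right) = - 11 \left(\frac{-1 - 6 - -5}{-6 - 5} - 33\right) = - 11 \left(\frac{-1 - 6 + 5}{-11} - 33\right) = - 11 \left(\left(- \frac{1}{11}\right) \left(-2\right) - 33\right) = - 11 \left(\frac{2}{11} - 33\right) = \left(-11\right) \left(- \frac{361}{11}\right) = 361$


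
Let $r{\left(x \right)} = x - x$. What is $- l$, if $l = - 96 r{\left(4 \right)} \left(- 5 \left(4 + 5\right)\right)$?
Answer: $0$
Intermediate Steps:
$r{\left(x \right)} = 0$
$l = 0$ ($l = \left(-96\right) 0 \left(- 5 \left(4 + 5\right)\right) = 0 \left(\left(-5\right) 9\right) = 0 \left(-45\right) = 0$)
$- l = \left(-1\right) 0 = 0$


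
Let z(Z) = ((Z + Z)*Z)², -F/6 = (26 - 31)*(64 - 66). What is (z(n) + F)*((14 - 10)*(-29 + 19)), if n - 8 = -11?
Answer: -10560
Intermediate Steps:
n = -3 (n = 8 - 11 = -3)
F = -60 (F = -6*(26 - 31)*(64 - 66) = -(-30)*(-2) = -6*10 = -60)
z(Z) = 4*Z⁴ (z(Z) = ((2*Z)*Z)² = (2*Z²)² = 4*Z⁴)
(z(n) + F)*((14 - 10)*(-29 + 19)) = (4*(-3)⁴ - 60)*((14 - 10)*(-29 + 19)) = (4*81 - 60)*(4*(-10)) = (324 - 60)*(-40) = 264*(-40) = -10560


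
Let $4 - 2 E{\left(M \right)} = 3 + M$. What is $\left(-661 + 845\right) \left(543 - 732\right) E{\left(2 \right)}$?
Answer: $17388$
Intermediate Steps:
$E{\left(M \right)} = \frac{1}{2} - \frac{M}{2}$ ($E{\left(M \right)} = 2 - \frac{3 + M}{2} = 2 - \left(\frac{3}{2} + \frac{M}{2}\right) = \frac{1}{2} - \frac{M}{2}$)
$\left(-661 + 845\right) \left(543 - 732\right) E{\left(2 \right)} = \left(-661 + 845\right) \left(543 - 732\right) \left(\frac{1}{2} - 1\right) = 184 \left(-189\right) \left(\frac{1}{2} - 1\right) = \left(-34776\right) \left(- \frac{1}{2}\right) = 17388$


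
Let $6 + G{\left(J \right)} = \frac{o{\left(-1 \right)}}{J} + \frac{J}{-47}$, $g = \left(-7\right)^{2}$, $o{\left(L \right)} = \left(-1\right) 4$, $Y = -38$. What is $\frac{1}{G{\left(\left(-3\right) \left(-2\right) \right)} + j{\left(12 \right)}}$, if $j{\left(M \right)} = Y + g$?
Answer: $\frac{141}{593} \approx 0.23777$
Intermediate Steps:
$o{\left(L \right)} = -4$
$g = 49$
$j{\left(M \right)} = 11$ ($j{\left(M \right)} = -38 + 49 = 11$)
$G{\left(J \right)} = -6 - \frac{4}{J} - \frac{J}{47}$ ($G{\left(J \right)} = -6 + \left(- \frac{4}{J} + \frac{J}{-47}\right) = -6 + \left(- \frac{4}{J} + J \left(- \frac{1}{47}\right)\right) = -6 - \left(\frac{4}{J} + \frac{J}{47}\right) = -6 - \frac{4}{J} - \frac{J}{47}$)
$\frac{1}{G{\left(\left(-3\right) \left(-2\right) \right)} + j{\left(12 \right)}} = \frac{1}{\left(-6 - \frac{4}{\left(-3\right) \left(-2\right)} - \frac{\left(-3\right) \left(-2\right)}{47}\right) + 11} = \frac{1}{\left(-6 - \frac{4}{6} - \frac{6}{47}\right) + 11} = \frac{1}{\left(-6 - \frac{2}{3} - \frac{6}{47}\right) + 11} = \frac{1}{- \frac{958}{141} + 11} = \frac{1}{\frac{593}{141}} = \frac{141}{593}$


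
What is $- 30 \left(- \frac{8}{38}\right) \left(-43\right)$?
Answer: $- \frac{5160}{19} \approx -271.58$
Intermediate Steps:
$- 30 \left(- \frac{8}{38}\right) \left(-43\right) = - 30 \left(\left(-8\right) \frac{1}{38}\right) \left(-43\right) = \left(-30\right) \left(- \frac{4}{19}\right) \left(-43\right) = \frac{120}{19} \left(-43\right) = - \frac{5160}{19}$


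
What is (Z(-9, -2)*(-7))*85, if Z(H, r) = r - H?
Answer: -4165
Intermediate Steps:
(Z(-9, -2)*(-7))*85 = ((-2 - 1*(-9))*(-7))*85 = ((-2 + 9)*(-7))*85 = (7*(-7))*85 = -49*85 = -4165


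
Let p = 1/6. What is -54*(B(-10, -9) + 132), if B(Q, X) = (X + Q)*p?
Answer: -6957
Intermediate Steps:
p = 1/6 ≈ 0.16667
B(Q, X) = Q/6 + X/6 (B(Q, X) = (X + Q)*(1/6) = (Q + X)*(1/6) = Q/6 + X/6)
-54*(B(-10, -9) + 132) = -54*(((1/6)*(-10) + (1/6)*(-9)) + 132) = -54*((-5/3 - 3/2) + 132) = -54*(-19/6 + 132) = -54*773/6 = -6957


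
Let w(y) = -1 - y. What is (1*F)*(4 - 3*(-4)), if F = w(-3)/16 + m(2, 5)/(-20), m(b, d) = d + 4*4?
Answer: -74/5 ≈ -14.800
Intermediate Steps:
m(b, d) = 16 + d (m(b, d) = d + 16 = 16 + d)
F = -37/40 (F = (-1 - 1*(-3))/16 + (16 + 5)/(-20) = (-1 + 3)*(1/16) + 21*(-1/20) = 2*(1/16) - 21/20 = 1/8 - 21/20 = -37/40 ≈ -0.92500)
(1*F)*(4 - 3*(-4)) = (1*(-37/40))*(4 - 3*(-4)) = -37*(4 + 12)/40 = -37/40*16 = -74/5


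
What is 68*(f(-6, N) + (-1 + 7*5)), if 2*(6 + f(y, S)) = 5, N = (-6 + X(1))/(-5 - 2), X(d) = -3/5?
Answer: 2074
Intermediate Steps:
X(d) = -⅗ (X(d) = -3*⅕ = -⅗)
N = 33/35 (N = (-6 - ⅗)/(-5 - 2) = -33/5/(-7) = -33/5*(-⅐) = 33/35 ≈ 0.94286)
f(y, S) = -7/2 (f(y, S) = -6 + (½)*5 = -6 + 5/2 = -7/2)
68*(f(-6, N) + (-1 + 7*5)) = 68*(-7/2 + (-1 + 7*5)) = 68*(-7/2 + (-1 + 35)) = 68*(-7/2 + 34) = 68*(61/2) = 2074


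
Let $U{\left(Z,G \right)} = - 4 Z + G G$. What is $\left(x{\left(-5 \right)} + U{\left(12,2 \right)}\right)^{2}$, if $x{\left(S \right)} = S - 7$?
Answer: $3136$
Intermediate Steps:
$x{\left(S \right)} = -7 + S$
$U{\left(Z,G \right)} = G^{2} - 4 Z$ ($U{\left(Z,G \right)} = - 4 Z + G^{2} = G^{2} - 4 Z$)
$\left(x{\left(-5 \right)} + U{\left(12,2 \right)}\right)^{2} = \left(\left(-7 - 5\right) + \left(2^{2} - 48\right)\right)^{2} = \left(-12 + \left(4 - 48\right)\right)^{2} = \left(-12 - 44\right)^{2} = \left(-56\right)^{2} = 3136$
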